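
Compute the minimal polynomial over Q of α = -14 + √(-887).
m_α(x) = x^2 + 28x + 1083

From α + 14 = √(-887), squaring gives (α + 14)^2 = -887, i.e. α^2 + 28α + 196 = -887, so α^2 + 28α + 1083 = 0. The discriminant of x^2 + 28x + 1083 is (28)^2 - 4·(1083) = 784 - 4332 = -3548, and 4·(-887) is not a perfect square in Q since -887 is squarefree and ≠ 1. Hence x^2 + 28x + 1083 is irreducible over Q and is the minimal polynomial of α.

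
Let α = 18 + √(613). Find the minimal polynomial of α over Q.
m_α(x) = x^2 - 36x - 289

From α - 18 = √(613), squaring gives (α - 18)^2 = 613, i.e. α^2 - 36α + 324 = 613, so α^2 - 36α - 289 = 0. The discriminant of x^2 - 36x - 289 is (-36)^2 - 4·(-289) = 1296 + 1156 = 2452, and 4·(613) is not a perfect square in Q since 613 is squarefree and ≠ 1. Hence x^2 - 36x - 289 is irreducible over Q and is the minimal polynomial of α.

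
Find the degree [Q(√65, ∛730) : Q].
[Q(√65, ∛730) : Q] = 6

Let L = Q(√65, ∛730). Since Q(√65) ⊂ L and [Q(√65):Q] = 2, the tower law gives 2 | [L:Q]. Likewise Q(∛730) ⊂ L with [Q(∛730):Q] = 3 (because 730 is not a perfect cube), so 3 | [L:Q]. As gcd(2,3) = 1, [L:Q] is divisible by 6. Conversely L is generated over Q by √65 and ∛730, so [L:Q] ≤ 2·3 = 6. Therefore [Q(√65, ∛730) : Q] = 6.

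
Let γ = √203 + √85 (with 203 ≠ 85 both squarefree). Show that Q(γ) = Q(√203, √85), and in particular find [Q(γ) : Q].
[Q(γ) : Q] = 4 (equivalently, Q(γ) = Q(√203, √85))

Obviously Q(γ) ⊆ Q(√203, √85), and [Q(√203, √85):Q] = 4 (since 203, 85 are distinct squarefree integers > 1 with 17255 not a perfect square). To show equality we compute the minimal polynomial of γ. From γ = √203 + √85: γ^2 = 203 + 2√(17255) + 85 = 288 + 2√(17255), so γ^2 - 288 = 2√(17255); squaring, (γ^2 - 288)^2 = 4·17255, i.e. γ^4 - 576γ^2 + 82944 - 69020 = 0, i.e. γ^4 - 576γ^2 + 13924 = 0. So γ is a root of x^4 - 576x^2 + 13924. This polynomial is irreducible over Q: it has no rational root (each ±√203 ± √85 is irrational), and any factorization into two quadratics over Q would force √(17255) ∈ Q (pairing opposite roots) or √203, √85 ∈ Q (other pairings), all impossible. Hence [Q(γ):Q] = 4 = [Q(√203, √85):Q], so Q(γ) = Q(√203, √85).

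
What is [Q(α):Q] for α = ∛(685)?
[Q(α):Q] = 3

The minimal polynomial of α is x^3 - 685, irreducible over Q since 685 is not a perfect cube (so x^3 - 685 has no rational root). Hence [Q(α):Q] = deg(m_α) = 3.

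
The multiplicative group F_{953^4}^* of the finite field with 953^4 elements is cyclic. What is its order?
|F_{953^4}^*| = 824843587680

F_{953^4} has 953^4 = 824843587681 elements; its multiplicative group consists of all nonzero elements, so |F_{953^4}^*| = 824843587681 - 1 = 824843587680. (It is cyclic since any finite subgroup of the multiplicative group of a field is cyclic.)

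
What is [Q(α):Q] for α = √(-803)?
[Q(α):Q] = 2

[Q(α):Q] equals the degree of the minimal polynomial of α. Here α^2 = -803 and x^2 + 803 is irreducible (d = -803 is squarefree, ≠ 1, hence not a square), so deg(m_α) = 2. Thus [Q(α):Q] = 2.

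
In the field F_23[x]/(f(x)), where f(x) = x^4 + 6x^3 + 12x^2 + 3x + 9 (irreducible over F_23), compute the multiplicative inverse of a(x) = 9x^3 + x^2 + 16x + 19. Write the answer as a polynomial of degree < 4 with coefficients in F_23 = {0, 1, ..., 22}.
a(x)^(-1) ≡ 14x^3 + 18x^2 + 17x + 19 (mod f(x))

Since f is irreducible over F_23, F_23[x]/(f) is a field and a(x) ≠ 0 has an inverse. Apply the extended Euclidean algorithm to f(x) and a(x) in F_23[x]: f(x) = (18x + 14)·a(x) + (9x^2 + 12x + 19);  a(x) = (x + 9)·(9x^2 + 12x + 19) + (4x + 9);  (9x^2 + 12x + 19) = (8x + 8)·(4x + 9) + (16). The last nonzero remainder is the constant 16 = gcd(f, a) in F_23. Back-substituting through the division chain expresses 16 = s(x)·a(x) + t(x)·f(x) with s(x) ≡ 17x^3 + 12x^2 + 19x + 5 (mod f), so (17x^3 + 12x^2 + 19x + 5)·a(x) ≡ 16 (mod f). Multiplying by 16^(-1) ≡ 13 in F_23 gives a(x)^(-1) ≡ 13·(17x^3 + 12x^2 + 19x + 5) ≡ 14x^3 + 18x^2 + 17x + 19 (mod f). Check: (9x^3 + x^2 + 16x + 19)·(14x^3 + 18x^2 + 17x + 19) = 11x^6 + 15x^5 + 4x^4 + 6x^3 + 12x^2 + 6x + 16 ≡ 1 (mod x^4 + 6x^3 + 12x^2 + 3x + 9).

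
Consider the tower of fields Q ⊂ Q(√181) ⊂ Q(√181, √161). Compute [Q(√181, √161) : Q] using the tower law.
[Q(√181, √161) : Q] = 4

[Q(√181):Q] = 2 (min poly x^2 - 181, irreducible since 181 is squarefree > 1). For the top step, suppose √161 ∈ Q(√181), say √161 = c + d√181 with c, d ∈ Q. Squaring: 161 = c^2 + 181d^2 + 2cd√181. Since √181 ∉ Q this forces 2cd = 0. If d = 0 then √161 = c ∈ Q, contradicting 161 squarefree > 1. If c = 0 then 161 = 181d^2, so 181·161 = (181d)^2 is a perfect square in Q — but 181·161 = 29141 is not a perfect square (since 181 and 161 are distinct squarefree integers). Contradiction. Hence √161 ∉ Q(√181), so x^2 - 161 stays irreducible over Q(√181) and [Q(√181, √161) : Q(√181)] = 2. By the tower law, [Q(√181, √161) : Q] = 2 · 2 = 4.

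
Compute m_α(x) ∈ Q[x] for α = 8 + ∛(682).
m_α(x) = x^3 - 24x^2 + 192x - 1194

Set β = α - 8 = ∛(682), so β^3 = 682. Then (α - 8)^3 - 682 = 0, i.e. α is a root of g(x) = (x - 8)^3 - 682 = x^3 - 24x^2 + 192x - 1194. Since g(x) = h(x - 8) where h(x) = x^3 - 682, and h is irreducible over Q (because 682 is not a perfect cube, so h has no rational root, and a monic cubic with no rational root is irreducible), g is also irreducible (irreducibility is preserved under the substitution x → x - 8). Hence m_α(x) = x^3 - 24x^2 + 192x - 1194.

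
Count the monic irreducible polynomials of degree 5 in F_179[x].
There are 36753199344 monic irreducible polynomials of degree 5 over F_179

Each element of F_{179^5} that lies in no proper subfield is a root of exactly one monic irreducible of degree 5 over F_179, and each such polynomial has 5 distinct roots in F_{179^5}. By Möbius inversion the count is N_179(5) = (1/5) Σ_{d|5} μ(5/d) · 179^d = (1/5)(μ(5)·179^1 + μ(1)·179^5) = 183765996720/5 = 36753199344.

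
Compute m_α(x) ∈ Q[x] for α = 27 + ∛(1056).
m_α(x) = x^3 - 81x^2 + 2187x - 20739

Set β = α - 27 = ∛(1056), so β^3 = 1056. Then (α - 27)^3 - 1056 = 0, i.e. α is a root of g(x) = (x - 27)^3 - 1056 = x^3 - 81x^2 + 2187x - 20739. Since g(x) = h(x - 27) where h(x) = x^3 - 1056, and h is irreducible over Q (because 1056 is not a perfect cube, so h has no rational root, and a monic cubic with no rational root is irreducible), g is also irreducible (irreducibility is preserved under the substitution x → x - 27). Hence m_α(x) = x^3 - 81x^2 + 2187x - 20739.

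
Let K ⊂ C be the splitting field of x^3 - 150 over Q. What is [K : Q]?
[K : Q] = 6

The roots of x^3 - 150 are ∛150, ω∛150, ω^2∛150 where ω = e^(2πi/3) is a primitive cube root of unity, so K = Q(∛150, ω). Now [Q(∛150):Q] = 3 (since 150 is not a perfect cube, x^3 - 150 is irreducible) and [Q(ω):Q] = 2. Both 2 and 3 divide [K:Q], and [K:Q] ≤ 3·2 = 6, so [K:Q] = 6. (Equivalently: Q(∛150) ⊂ R but ω ∉ R, so [K : Q(∛150)] = 2.)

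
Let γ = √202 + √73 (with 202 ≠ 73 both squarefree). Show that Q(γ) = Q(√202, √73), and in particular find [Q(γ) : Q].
[Q(γ) : Q] = 4 (equivalently, Q(γ) = Q(√202, √73))

Obviously Q(γ) ⊆ Q(√202, √73), and [Q(√202, √73):Q] = 4 (since 202, 73 are distinct squarefree integers > 1 with 14746 not a perfect square). To show equality we compute the minimal polynomial of γ. From γ = √202 + √73: γ^2 = 202 + 2√(14746) + 73 = 275 + 2√(14746), so γ^2 - 275 = 2√(14746); squaring, (γ^2 - 275)^2 = 4·14746, i.e. γ^4 - 550γ^2 + 75625 - 58984 = 0, i.e. γ^4 - 550γ^2 + 16641 = 0. So γ is a root of x^4 - 550x^2 + 16641. This polynomial is irreducible over Q: it has no rational root (each ±√202 ± √73 is irrational), and any factorization into two quadratics over Q would force √(14746) ∈ Q (pairing opposite roots) or √202, √73 ∈ Q (other pairings), all impossible. Hence [Q(γ):Q] = 4 = [Q(√202, √73):Q], so Q(γ) = Q(√202, √73).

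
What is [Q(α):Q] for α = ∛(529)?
[Q(α):Q] = 3

The minimal polynomial of α is x^3 - 529, irreducible over Q since 529 is not a perfect cube (so x^3 - 529 has no rational root). Hence [Q(α):Q] = deg(m_α) = 3.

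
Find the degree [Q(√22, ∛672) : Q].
[Q(√22, ∛672) : Q] = 6

Let L = Q(√22, ∛672). Since Q(√22) ⊂ L and [Q(√22):Q] = 2, the tower law gives 2 | [L:Q]. Likewise Q(∛672) ⊂ L with [Q(∛672):Q] = 3 (because 672 is not a perfect cube), so 3 | [L:Q]. As gcd(2,3) = 1, [L:Q] is divisible by 6. Conversely L is generated over Q by √22 and ∛672, so [L:Q] ≤ 2·3 = 6. Therefore [Q(√22, ∛672) : Q] = 6.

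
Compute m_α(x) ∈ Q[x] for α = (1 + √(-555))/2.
m_α(x) = x^2 - x + 139

From 2α - 1 = √(-555), squaring gives (2α - 1)^2 = -555, i.e. 4α^2 - 4α + 1 = -555, so α^2 - α + (1 + 555)/4 = 0. Since -555 ≡ 1 (mod 4), (1 + 555)/4 = 139 ∈ Z. The polynomial x^2 - x + 139 has discriminant 1 - 4·(139) = -555, which is not a perfect square in Q (d = -555 is squarefree and ≠ 1), so x^2 - x + 139 is irreducible over Q. It is the minimal polynomial of α.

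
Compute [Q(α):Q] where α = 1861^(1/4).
[Q(α):Q] = 4

α is a root of x^4 - 1861. By Eisenstein's criterion at the prime p = 1861 (which divides the constant term 1861 but p^2 = 3463321 does not, since 1861 is squarefree), x^4 - 1861 is irreducible over Q. Hence [Q(α):Q] = 4.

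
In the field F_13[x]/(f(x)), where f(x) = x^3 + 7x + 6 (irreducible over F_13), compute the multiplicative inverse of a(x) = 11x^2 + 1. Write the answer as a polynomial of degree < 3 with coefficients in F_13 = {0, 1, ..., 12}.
a(x)^(-1) ≡ 2x^2 + x + 2 (mod f(x))

Since f is irreducible over F_13, F_13[x]/(f) is a field and a(x) ≠ 0 has an inverse. Apply the extended Euclidean algorithm to f(x) and a(x) in F_13[x]: f(x) = (6x)·a(x) + (x + 6);  a(x) = (11x + 12)·(x + 6) + (7). The last nonzero remainder is the constant 7 = gcd(f, a) in F_13. Back-substituting through the division chain expresses 7 = s(x)·a(x) + t(x)·f(x) with s(x) ≡ x^2 + 7x + 1 (mod f), so (x^2 + 7x + 1)·a(x) ≡ 7 (mod f). Multiplying by 7^(-1) ≡ 2 in F_13 gives a(x)^(-1) ≡ 2·(x^2 + 7x + 1) ≡ 2x^2 + x + 2 (mod f). Check: (11x^2 + 1)·(2x^2 + x + 2) = 9x^4 + 11x^3 + 11x^2 + x + 2 ≡ 1 (mod x^3 + 7x + 6).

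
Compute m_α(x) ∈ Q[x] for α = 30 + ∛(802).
m_α(x) = x^3 - 90x^2 + 2700x - 27802

Set β = α - 30 = ∛(802), so β^3 = 802. Then (α - 30)^3 - 802 = 0, i.e. α is a root of g(x) = (x - 30)^3 - 802 = x^3 - 90x^2 + 2700x - 27802. Since g(x) = h(x - 30) where h(x) = x^3 - 802, and h is irreducible over Q (because 802 is not a perfect cube, so h has no rational root, and a monic cubic with no rational root is irreducible), g is also irreducible (irreducibility is preserved under the substitution x → x - 30). Hence m_α(x) = x^3 - 90x^2 + 2700x - 27802.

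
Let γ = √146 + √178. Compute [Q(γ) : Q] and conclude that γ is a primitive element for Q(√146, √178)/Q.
[Q(γ) : Q] = 4 (equivalently, Q(γ) = Q(√146, √178))

Obviously Q(γ) ⊆ Q(√146, √178), and [Q(√146, √178):Q] = 4 (since 146, 178 are distinct squarefree integers > 1 with 25988 not a perfect square). To show equality we compute the minimal polynomial of γ. From γ = √146 + √178: γ^2 = 146 + 2√(25988) + 178 = 324 + 2√(25988), so γ^2 - 324 = 2√(25988); squaring, (γ^2 - 324)^2 = 4·25988, i.e. γ^4 - 648γ^2 + 104976 - 103952 = 0, i.e. γ^4 - 648γ^2 + 1024 = 0. So γ is a root of x^4 - 648x^2 + 1024. This polynomial is irreducible over Q: it has no rational root (each ±√146 ± √178 is irrational), and any factorization into two quadratics over Q would force √(25988) ∈ Q (pairing opposite roots) or √146, √178 ∈ Q (other pairings), all impossible. Hence [Q(γ):Q] = 4 = [Q(√146, √178):Q], so Q(γ) = Q(√146, √178).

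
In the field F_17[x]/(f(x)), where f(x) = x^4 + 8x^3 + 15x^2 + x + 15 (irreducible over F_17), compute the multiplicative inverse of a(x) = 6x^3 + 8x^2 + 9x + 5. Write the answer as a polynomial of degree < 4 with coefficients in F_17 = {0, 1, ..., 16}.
a(x)^(-1) ≡ 3x^3 + 10x^2 + 16x + 5 (mod f(x))

Since f is irreducible over F_17, F_17[x]/(f) is a field and a(x) ≠ 0 has an inverse. Apply the extended Euclidean algorithm to f(x) and a(x) in F_17[x]: f(x) = (3x + 3)·a(x) + (15x^2 + 10x);  a(x) = (14x + 15)·(15x^2 + 10x) + (12x + 5);  (15x^2 + 10x) = (14x + 12)·(12x + 5) + (8). The last nonzero remainder is the constant 8 = gcd(f, a) in F_17. Back-substituting through the division chain expresses 8 = s(x)·a(x) + t(x)·f(x) with s(x) ≡ 7x^3 + 12x^2 + 9x + 6 (mod f), so (7x^3 + 12x^2 + 9x + 6)·a(x) ≡ 8 (mod f). Multiplying by 8^(-1) ≡ 15 in F_17 gives a(x)^(-1) ≡ 15·(7x^3 + 12x^2 + 9x + 6) ≡ 3x^3 + 10x^2 + 16x + 5 (mod f). Check: (6x^3 + 8x^2 + 9x + 5)·(3x^3 + 10x^2 + 16x + 5) = x^6 + 16x^5 + 16x^4 + 8x^3 + 13x^2 + 6x + 8 ≡ 1 (mod x^4 + 8x^3 + 15x^2 + x + 15).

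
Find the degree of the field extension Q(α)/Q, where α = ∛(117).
[Q(α):Q] = 3

The minimal polynomial of α is x^3 - 117, irreducible over Q since 117 is not a perfect cube (so x^3 - 117 has no rational root). Hence [Q(α):Q] = deg(m_α) = 3.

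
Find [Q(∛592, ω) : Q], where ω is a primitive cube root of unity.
[Q(∛592, ω) : Q] = 6

[Q(∛592):Q] = 3 (min poly x^3 - 592, irreducible since 592 is not a perfect cube). [Q(ω):Q] = 2 (min poly x^2 + x + 1). Since Q(∛592) ⊂ R and ω ∉ R, we have ω ∉ Q(∛592), so x^2 + x + 1 remains irreducible over Q(∛592) and [Q(∛592, ω) : Q(∛592)] = 2. By the tower law, [Q(∛592, ω) : Q] = 3 · 2 = 6. (In fact Q(∛592, ω) is the splitting field of x^3 - 592 over Q.)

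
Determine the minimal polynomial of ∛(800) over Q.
m_α(x) = x^3 - 800

α satisfies α^3 = 800, so x^3 - 800 annihilates α. By the rational root test, a rational root p/q (in lowest terms) of x^3 - 800 would satisfy p^3 = 800 q^3, forcing q = 1 and p^3 = 800; but 800 is not a perfect cube, contradiction. A monic cubic over Q with no rational root is irreducible (any nontrivial factorization would include a linear factor). Hence x^3 - 800 is the minimal polynomial of α, and in particular [Q(α):Q] = 3.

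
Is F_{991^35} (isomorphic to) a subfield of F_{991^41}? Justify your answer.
No: F_{991^35} is not a subfield of F_{991^41}

F_{p^m} embeds in F_{p^n} iff m | n. Here 35 ∤ 41 (since 41 = 1·35 + 6 with remainder 6 ≠ 0), so F_{991^35} is not a subfield of F_{991^41}. Equivalently: if it were, the tower law would give 35 = [F_{991^35}:F_991] dividing [F_{991^41}:F_991] = 41, contradiction.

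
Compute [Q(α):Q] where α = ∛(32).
[Q(α):Q] = 3

The minimal polynomial of α is x^3 - 32, irreducible over Q since 32 is not a perfect cube (so x^3 - 32 has no rational root). Hence [Q(α):Q] = deg(m_α) = 3.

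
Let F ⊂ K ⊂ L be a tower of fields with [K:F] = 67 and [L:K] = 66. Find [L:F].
[L:F] = 4422

The tower law says that for any tower of field extensions F ⊂ K ⊂ L with finite degrees, [L:F] = [L:K] · [K:F]. Here this gives [L:F] = 66 · 67 = 4422.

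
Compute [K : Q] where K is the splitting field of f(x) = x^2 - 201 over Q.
[K : Q] = 2

f(x) = x^2 - 201 factors as (x - √201)(x + √201). The splitting field is K = Q(√201). Since 201 is squarefree and > 1, it is not a perfect square, so x^2 - 201 is irreducible over Q and [Q(√201) : Q] = 2. Hence [K : Q] = 2.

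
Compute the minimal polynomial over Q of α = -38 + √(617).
m_α(x) = x^2 + 76x + 827

From α + 38 = √(617), squaring gives (α + 38)^2 = 617, i.e. α^2 + 76α + 1444 = 617, so α^2 + 76α + 827 = 0. The discriminant of x^2 + 76x + 827 is (76)^2 - 4·(827) = 5776 - 3308 = 2468, and 4·(617) is not a perfect square in Q since 617 is squarefree and ≠ 1. Hence x^2 + 76x + 827 is irreducible over Q and is the minimal polynomial of α.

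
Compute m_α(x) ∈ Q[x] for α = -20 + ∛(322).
m_α(x) = x^3 + 60x^2 + 1200x + 7678

Set β = α + 20 = ∛(322), so β^3 = 322. Then (α + 20)^3 - 322 = 0, i.e. α is a root of g(x) = (x + 20)^3 - 322 = x^3 + 60x^2 + 1200x + 7678. Since g(x) = h(x + 20) where h(x) = x^3 - 322, and h is irreducible over Q (because 322 is not a perfect cube, so h has no rational root, and a monic cubic with no rational root is irreducible), g is also irreducible (irreducibility is preserved under the substitution x → x + 20). Hence m_α(x) = x^3 + 60x^2 + 1200x + 7678.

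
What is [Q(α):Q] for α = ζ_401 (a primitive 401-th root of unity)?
[Q(α):Q] = 400

The minimal polynomial of ζ_401 over Q is the 401-th cyclotomic polynomial Φ_401(x), which is irreducible over Q and has degree φ(401) = 400. Hence [Q(α):Q] = φ(401) = 400.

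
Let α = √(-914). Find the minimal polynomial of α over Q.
m_α(x) = x^2 + 914

α satisfies α^2 + 914 = 0, so x^2 + 914 annihilates α. Since d = -914 is squarefree and ≠ 1, it is not a perfect square in Q, so x^2 + 914 has no rational root and is therefore irreducible over Q (a degree-2 polynomial over a field is irreducible iff it has no root). Hence m_α(x) = x^2 + 914.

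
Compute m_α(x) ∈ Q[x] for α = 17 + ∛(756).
m_α(x) = x^3 - 51x^2 + 867x - 5669

Set β = α - 17 = ∛(756), so β^3 = 756. Then (α - 17)^3 - 756 = 0, i.e. α is a root of g(x) = (x - 17)^3 - 756 = x^3 - 51x^2 + 867x - 5669. Since g(x) = h(x - 17) where h(x) = x^3 - 756, and h is irreducible over Q (because 756 is not a perfect cube, so h has no rational root, and a monic cubic with no rational root is irreducible), g is also irreducible (irreducibility is preserved under the substitution x → x - 17). Hence m_α(x) = x^3 - 51x^2 + 867x - 5669.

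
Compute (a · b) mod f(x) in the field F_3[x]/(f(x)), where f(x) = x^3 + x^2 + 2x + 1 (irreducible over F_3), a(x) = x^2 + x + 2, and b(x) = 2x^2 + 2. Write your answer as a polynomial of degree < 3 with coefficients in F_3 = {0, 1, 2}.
a · b ≡ 2x^2 + 1 (mod f(x))

Multiply in F_3[x]: a(x)·b(x) = (x^2 + x + 2)·(2x^2 + 2) = 2x^4 + 2x^3 + 2x + 1. This has degree ≥ 3, so divide by f(x) over F_3: 2x^4 + 2x^3 + 2x + 1 = (2x)·(x^3 + x^2 + 2x + 1) + (2x^2 + 1). Hence a·b ≡ 2x^2 + 1 (mod f). (F_3[x]/(f) is a field with 3^3 = 27 elements since f is irreducible of degree 3.)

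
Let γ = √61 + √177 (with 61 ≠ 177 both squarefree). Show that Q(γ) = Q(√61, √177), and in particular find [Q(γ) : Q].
[Q(γ) : Q] = 4 (equivalently, Q(γ) = Q(√61, √177))

Obviously Q(γ) ⊆ Q(√61, √177), and [Q(√61, √177):Q] = 4 (since 61, 177 are distinct squarefree integers > 1 with 10797 not a perfect square). To show equality we compute the minimal polynomial of γ. From γ = √61 + √177: γ^2 = 61 + 2√(10797) + 177 = 238 + 2√(10797), so γ^2 - 238 = 2√(10797); squaring, (γ^2 - 238)^2 = 4·10797, i.e. γ^4 - 476γ^2 + 56644 - 43188 = 0, i.e. γ^4 - 476γ^2 + 13456 = 0. So γ is a root of x^4 - 476x^2 + 13456. This polynomial is irreducible over Q: it has no rational root (each ±√61 ± √177 is irrational), and any factorization into two quadratics over Q would force √(10797) ∈ Q (pairing opposite roots) or √61, √177 ∈ Q (other pairings), all impossible. Hence [Q(γ):Q] = 4 = [Q(√61, √177):Q], so Q(γ) = Q(√61, √177).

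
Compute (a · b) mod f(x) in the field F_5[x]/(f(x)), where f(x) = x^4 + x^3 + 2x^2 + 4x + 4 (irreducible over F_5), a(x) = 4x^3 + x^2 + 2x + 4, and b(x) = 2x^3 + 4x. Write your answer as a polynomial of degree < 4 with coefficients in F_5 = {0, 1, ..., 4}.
a · b ≡ 2x^3 (mod f(x))

Multiply in F_5[x]: a(x)·b(x) = (4x^3 + x^2 + 2x + 4)·(2x^3 + 4x) = 3x^6 + 2x^5 + 2x^3 + 3x^2 + x. This has degree ≥ 4, so divide by f(x) over F_5: 3x^6 + 2x^5 + 2x^3 + 3x^2 + x = (3x^2 + 4x)·(x^4 + x^3 + 2x^2 + 4x + 4) + (2x^3). Hence a·b ≡ 2x^3 (mod f). (F_5[x]/(f) is a field with 5^4 = 625 elements since f is irreducible of degree 4.)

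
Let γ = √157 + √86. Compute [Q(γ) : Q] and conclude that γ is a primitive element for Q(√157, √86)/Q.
[Q(γ) : Q] = 4 (equivalently, Q(γ) = Q(√157, √86))

Obviously Q(γ) ⊆ Q(√157, √86), and [Q(√157, √86):Q] = 4 (since 157, 86 are distinct squarefree integers > 1 with 13502 not a perfect square). To show equality we compute the minimal polynomial of γ. From γ = √157 + √86: γ^2 = 157 + 2√(13502) + 86 = 243 + 2√(13502), so γ^2 - 243 = 2√(13502); squaring, (γ^2 - 243)^2 = 4·13502, i.e. γ^4 - 486γ^2 + 59049 - 54008 = 0, i.e. γ^4 - 486γ^2 + 5041 = 0. So γ is a root of x^4 - 486x^2 + 5041. This polynomial is irreducible over Q: it has no rational root (each ±√157 ± √86 is irrational), and any factorization into two quadratics over Q would force √(13502) ∈ Q (pairing opposite roots) or √157, √86 ∈ Q (other pairings), all impossible. Hence [Q(γ):Q] = 4 = [Q(√157, √86):Q], so Q(γ) = Q(√157, √86).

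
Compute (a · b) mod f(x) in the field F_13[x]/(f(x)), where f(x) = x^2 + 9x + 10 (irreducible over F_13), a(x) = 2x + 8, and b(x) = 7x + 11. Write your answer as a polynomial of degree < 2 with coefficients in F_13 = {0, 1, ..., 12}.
a · b ≡ 4x (mod f(x))

Multiply in F_13[x]: a(x)·b(x) = (2x + 8)·(7x + 11) = x^2 + 10. This has degree ≥ 2, so divide by f(x) over F_13: x^2 + 10 = (1)·(x^2 + 9x + 10) + (4x). Hence a·b ≡ 4x (mod f). (F_13[x]/(f) is a field with 13^2 = 169 elements since f is irreducible of degree 2.)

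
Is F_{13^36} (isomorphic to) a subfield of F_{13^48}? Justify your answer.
No: F_{13^36} is not a subfield of F_{13^48}

F_{p^m} embeds in F_{p^n} iff m | n. Here 36 ∤ 48 (since 48 = 1·36 + 12 with remainder 12 ≠ 0), so F_{13^36} is not a subfield of F_{13^48}. Equivalently: if it were, the tower law would give 36 = [F_{13^36}:F_13] dividing [F_{13^48}:F_13] = 48, contradiction.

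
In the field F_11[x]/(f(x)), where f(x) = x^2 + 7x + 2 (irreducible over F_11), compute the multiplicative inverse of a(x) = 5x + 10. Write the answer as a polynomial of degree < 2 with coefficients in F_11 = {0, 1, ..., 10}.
a(x)^(-1) ≡ 8x + 7 (mod f(x))

Since f is irreducible over F_11, F_11[x]/(f) is a field and a(x) ≠ 0 has an inverse. Apply the extended Euclidean algorithm to f(x) and a(x) in F_11[x]: f(x) = (9x + 1)·a(x) + (3). The last nonzero remainder is the constant 3 = gcd(f, a) in F_11. Back-substituting through the division chain expresses 3 = s(x)·a(x) + t(x)·f(x) with s(x) ≡ 2x + 10 (mod f), so (2x + 10)·a(x) ≡ 3 (mod f). Multiplying by 3^(-1) ≡ 4 in F_11 gives a(x)^(-1) ≡ 4·(2x + 10) ≡ 8x + 7 (mod f). Check: (5x + 10)·(8x + 7) = 7x^2 + 5x + 4 ≡ 1 (mod x^2 + 7x + 2).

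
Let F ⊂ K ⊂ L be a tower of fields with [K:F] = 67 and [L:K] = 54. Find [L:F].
[L:F] = 3618

The tower law says that for any tower of field extensions F ⊂ K ⊂ L with finite degrees, [L:F] = [L:K] · [K:F]. Here this gives [L:F] = 54 · 67 = 3618.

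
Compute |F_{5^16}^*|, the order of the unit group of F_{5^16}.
|F_{5^16}^*| = 152587890624

F_{5^16} has 5^16 = 152587890625 elements; its multiplicative group consists of all nonzero elements, so |F_{5^16}^*| = 152587890625 - 1 = 152587890624. (It is cyclic since any finite subgroup of the multiplicative group of a field is cyclic.)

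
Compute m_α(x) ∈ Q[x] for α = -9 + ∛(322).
m_α(x) = x^3 + 27x^2 + 243x + 407

Set β = α + 9 = ∛(322), so β^3 = 322. Then (α + 9)^3 - 322 = 0, i.e. α is a root of g(x) = (x + 9)^3 - 322 = x^3 + 27x^2 + 243x + 407. Since g(x) = h(x + 9) where h(x) = x^3 - 322, and h is irreducible over Q (because 322 is not a perfect cube, so h has no rational root, and a monic cubic with no rational root is irreducible), g is also irreducible (irreducibility is preserved under the substitution x → x + 9). Hence m_α(x) = x^3 + 27x^2 + 243x + 407.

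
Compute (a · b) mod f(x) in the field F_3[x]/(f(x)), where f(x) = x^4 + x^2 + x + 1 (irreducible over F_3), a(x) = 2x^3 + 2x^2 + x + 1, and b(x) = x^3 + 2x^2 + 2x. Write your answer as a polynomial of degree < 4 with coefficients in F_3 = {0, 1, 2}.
a · b ≡ 2x^3 + x^2 + x + 2 (mod f(x))

Multiply in F_3[x]: a(x)·b(x) = (2x^3 + 2x^2 + x + 1)·(x^3 + 2x^2 + 2x) = 2x^6 + x^3 + x^2 + 2x. This has degree ≥ 4, so divide by f(x) over F_3: 2x^6 + x^3 + x^2 + 2x = (2x^2 + 1)·(x^4 + x^2 + x + 1) + (2x^3 + x^2 + x + 2). Hence a·b ≡ 2x^3 + x^2 + x + 2 (mod f). (F_3[x]/(f) is a field with 3^4 = 81 elements since f is irreducible of degree 4.)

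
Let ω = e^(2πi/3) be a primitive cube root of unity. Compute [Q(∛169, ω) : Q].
[Q(∛169, ω) : Q] = 6

[Q(∛169):Q] = 3 (min poly x^3 - 169, irreducible since 169 is not a perfect cube). [Q(ω):Q] = 2 (min poly x^2 + x + 1). Since Q(∛169) ⊂ R and ω ∉ R, we have ω ∉ Q(∛169), so x^2 + x + 1 remains irreducible over Q(∛169) and [Q(∛169, ω) : Q(∛169)] = 2. By the tower law, [Q(∛169, ω) : Q] = 3 · 2 = 6. (In fact Q(∛169, ω) is the splitting field of x^3 - 169 over Q.)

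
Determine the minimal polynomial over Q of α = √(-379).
m_α(x) = x^2 + 379

α satisfies α^2 + 379 = 0, so x^2 + 379 annihilates α. Since d = -379 is squarefree and ≠ 1, it is not a perfect square in Q, so x^2 + 379 has no rational root and is therefore irreducible over Q (a degree-2 polynomial over a field is irreducible iff it has no root). Hence m_α(x) = x^2 + 379.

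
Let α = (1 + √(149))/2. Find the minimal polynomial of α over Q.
m_α(x) = x^2 - x - 37

From 2α - 1 = √(149), squaring gives (2α - 1)^2 = 149, i.e. 4α^2 - 4α + 1 = 149, so α^2 - α + (1 - 149)/4 = 0. Since 149 ≡ 1 (mod 4), (1 - 149)/4 = -37 ∈ Z. The polynomial x^2 - x - 37 has discriminant 1 - 4·(-37) = 149, which is not a perfect square in Q (d = 149 is squarefree and ≠ 1), so x^2 - x - 37 is irreducible over Q. It is the minimal polynomial of α.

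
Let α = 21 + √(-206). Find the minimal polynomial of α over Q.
m_α(x) = x^2 - 42x + 647

From α - 21 = √(-206), squaring gives (α - 21)^2 = -206, i.e. α^2 - 42α + 441 = -206, so α^2 - 42α + 647 = 0. The discriminant of x^2 - 42x + 647 is (-42)^2 - 4·(647) = 1764 - 2588 = -824, and 4·(-206) is not a perfect square in Q since -206 is squarefree and ≠ 1. Hence x^2 - 42x + 647 is irreducible over Q and is the minimal polynomial of α.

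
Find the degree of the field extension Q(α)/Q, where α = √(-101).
[Q(α):Q] = 2

[Q(α):Q] equals the degree of the minimal polynomial of α. Here α^2 = -101 and x^2 + 101 is irreducible (d = -101 is squarefree, ≠ 1, hence not a square), so deg(m_α) = 2. Thus [Q(α):Q] = 2.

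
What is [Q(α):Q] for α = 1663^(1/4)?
[Q(α):Q] = 4

α is a root of x^4 - 1663. By Eisenstein's criterion at the prime p = 1663 (which divides the constant term 1663 but p^2 = 2765569 does not, since 1663 is squarefree), x^4 - 1663 is irreducible over Q. Hence [Q(α):Q] = 4.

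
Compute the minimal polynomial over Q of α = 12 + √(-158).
m_α(x) = x^2 - 24x + 302

From α - 12 = √(-158), squaring gives (α - 12)^2 = -158, i.e. α^2 - 24α + 144 = -158, so α^2 - 24α + 302 = 0. The discriminant of x^2 - 24x + 302 is (-24)^2 - 4·(302) = 576 - 1208 = -632, and 4·(-158) is not a perfect square in Q since -158 is squarefree and ≠ 1. Hence x^2 - 24x + 302 is irreducible over Q and is the minimal polynomial of α.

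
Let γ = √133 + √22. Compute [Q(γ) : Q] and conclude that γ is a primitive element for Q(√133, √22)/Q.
[Q(γ) : Q] = 4 (equivalently, Q(γ) = Q(√133, √22))

Obviously Q(γ) ⊆ Q(√133, √22), and [Q(√133, √22):Q] = 4 (since 133, 22 are distinct squarefree integers > 1 with 2926 not a perfect square). To show equality we compute the minimal polynomial of γ. From γ = √133 + √22: γ^2 = 133 + 2√(2926) + 22 = 155 + 2√(2926), so γ^2 - 155 = 2√(2926); squaring, (γ^2 - 155)^2 = 4·2926, i.e. γ^4 - 310γ^2 + 24025 - 11704 = 0, i.e. γ^4 - 310γ^2 + 12321 = 0. So γ is a root of x^4 - 310x^2 + 12321. This polynomial is irreducible over Q: it has no rational root (each ±√133 ± √22 is irrational), and any factorization into two quadratics over Q would force √(2926) ∈ Q (pairing opposite roots) or √133, √22 ∈ Q (other pairings), all impossible. Hence [Q(γ):Q] = 4 = [Q(√133, √22):Q], so Q(γ) = Q(√133, √22).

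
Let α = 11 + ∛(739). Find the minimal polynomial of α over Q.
m_α(x) = x^3 - 33x^2 + 363x - 2070

Set β = α - 11 = ∛(739), so β^3 = 739. Then (α - 11)^3 - 739 = 0, i.e. α is a root of g(x) = (x - 11)^3 - 739 = x^3 - 33x^2 + 363x - 2070. Since g(x) = h(x - 11) where h(x) = x^3 - 739, and h is irreducible over Q (because 739 is not a perfect cube, so h has no rational root, and a monic cubic with no rational root is irreducible), g is also irreducible (irreducibility is preserved under the substitution x → x - 11). Hence m_α(x) = x^3 - 33x^2 + 363x - 2070.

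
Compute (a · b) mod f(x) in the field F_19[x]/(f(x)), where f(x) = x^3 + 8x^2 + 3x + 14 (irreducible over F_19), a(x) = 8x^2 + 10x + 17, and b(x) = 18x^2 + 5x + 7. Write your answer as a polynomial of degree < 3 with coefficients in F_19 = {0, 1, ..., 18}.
a · b ≡ 7x^2 + 4x (mod f(x))

Multiply in F_19[x]: a(x)·b(x) = (8x^2 + 10x + 17)·(18x^2 + 5x + 7) = 11x^4 + 11x^3 + 13x^2 + 3x + 5. This has degree ≥ 3, so divide by f(x) over F_19: 11x^4 + 11x^3 + 13x^2 + 3x + 5 = (11x + 18)·(x^3 + 8x^2 + 3x + 14) + (7x^2 + 4x). Hence a·b ≡ 7x^2 + 4x (mod f). (F_19[x]/(f) is a field with 19^3 = 6859 elements since f is irreducible of degree 3.)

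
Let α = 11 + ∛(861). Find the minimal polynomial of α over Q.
m_α(x) = x^3 - 33x^2 + 363x - 2192

Set β = α - 11 = ∛(861), so β^3 = 861. Then (α - 11)^3 - 861 = 0, i.e. α is a root of g(x) = (x - 11)^3 - 861 = x^3 - 33x^2 + 363x - 2192. Since g(x) = h(x - 11) where h(x) = x^3 - 861, and h is irreducible over Q (because 861 is not a perfect cube, so h has no rational root, and a monic cubic with no rational root is irreducible), g is also irreducible (irreducibility is preserved under the substitution x → x - 11). Hence m_α(x) = x^3 - 33x^2 + 363x - 2192.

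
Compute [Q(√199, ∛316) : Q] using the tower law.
[Q(√199, ∛316) : Q] = 6

Let L = Q(√199, ∛316). Since Q(√199) ⊂ L and [Q(√199):Q] = 2, the tower law gives 2 | [L:Q]. Likewise Q(∛316) ⊂ L with [Q(∛316):Q] = 3 (because 316 is not a perfect cube), so 3 | [L:Q]. As gcd(2,3) = 1, [L:Q] is divisible by 6. Conversely L is generated over Q by √199 and ∛316, so [L:Q] ≤ 2·3 = 6. Therefore [Q(√199, ∛316) : Q] = 6.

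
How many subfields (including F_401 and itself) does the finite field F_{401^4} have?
F_{401^4} has 3 subfields

The subfields of F_{p^n} are exactly the fields F_{p^d} for d | n (each is the fixed field of the unique index-d subgroup of Gal(F_{p^n}/F_p) ≅ Z/nZ). The divisors of n = 4 are {1, 2, 4}, giving 3 subfields: F_{401^1}, F_{401^2}, F_{401^4}.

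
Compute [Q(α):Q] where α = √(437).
[Q(α):Q] = 2

[Q(α):Q] equals the degree of the minimal polynomial of α. Here α^2 = 437 and x^2 - 437 is irreducible (d = 437 is squarefree, ≠ 1, hence not a square), so deg(m_α) = 2. Thus [Q(α):Q] = 2.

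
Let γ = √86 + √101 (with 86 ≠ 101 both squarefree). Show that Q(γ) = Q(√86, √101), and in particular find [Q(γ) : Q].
[Q(γ) : Q] = 4 (equivalently, Q(γ) = Q(√86, √101))

Obviously Q(γ) ⊆ Q(√86, √101), and [Q(√86, √101):Q] = 4 (since 86, 101 are distinct squarefree integers > 1 with 8686 not a perfect square). To show equality we compute the minimal polynomial of γ. From γ = √86 + √101: γ^2 = 86 + 2√(8686) + 101 = 187 + 2√(8686), so γ^2 - 187 = 2√(8686); squaring, (γ^2 - 187)^2 = 4·8686, i.e. γ^4 - 374γ^2 + 34969 - 34744 = 0, i.e. γ^4 - 374γ^2 + 225 = 0. So γ is a root of x^4 - 374x^2 + 225. This polynomial is irreducible over Q: it has no rational root (each ±√86 ± √101 is irrational), and any factorization into two quadratics over Q would force √(8686) ∈ Q (pairing opposite roots) or √86, √101 ∈ Q (other pairings), all impossible. Hence [Q(γ):Q] = 4 = [Q(√86, √101):Q], so Q(γ) = Q(√86, √101).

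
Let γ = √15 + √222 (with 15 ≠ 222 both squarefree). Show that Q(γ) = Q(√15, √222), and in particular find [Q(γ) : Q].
[Q(γ) : Q] = 4 (equivalently, Q(γ) = Q(√15, √222))

Obviously Q(γ) ⊆ Q(√15, √222), and [Q(√15, √222):Q] = 4 (since 15, 222 are distinct squarefree integers > 1 with 3330 not a perfect square). To show equality we compute the minimal polynomial of γ. From γ = √15 + √222: γ^2 = 15 + 2√(3330) + 222 = 237 + 2√(3330), so γ^2 - 237 = 2√(3330); squaring, (γ^2 - 237)^2 = 4·3330, i.e. γ^4 - 474γ^2 + 56169 - 13320 = 0, i.e. γ^4 - 474γ^2 + 42849 = 0. So γ is a root of x^4 - 474x^2 + 42849. This polynomial is irreducible over Q: it has no rational root (each ±√15 ± √222 is irrational), and any factorization into two quadratics over Q would force √(3330) ∈ Q (pairing opposite roots) or √15, √222 ∈ Q (other pairings), all impossible. Hence [Q(γ):Q] = 4 = [Q(√15, √222):Q], so Q(γ) = Q(√15, √222).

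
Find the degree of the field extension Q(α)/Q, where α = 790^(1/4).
[Q(α):Q] = 4

α is a root of x^4 - 790. By Eisenstein's criterion at the prime p = 2 (which divides the constant term 790 but p^2 = 4 does not, since 790 is squarefree), x^4 - 790 is irreducible over Q. Hence [Q(α):Q] = 4.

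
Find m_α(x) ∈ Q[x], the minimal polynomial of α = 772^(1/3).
m_α(x) = x^3 - 772

α satisfies α^3 = 772, so x^3 - 772 annihilates α. By the rational root test, a rational root p/q (in lowest terms) of x^3 - 772 would satisfy p^3 = 772 q^3, forcing q = 1 and p^3 = 772; but 772 is not a perfect cube, contradiction. A monic cubic over Q with no rational root is irreducible (any nontrivial factorization would include a linear factor). Hence x^3 - 772 is the minimal polynomial of α, and in particular [Q(α):Q] = 3.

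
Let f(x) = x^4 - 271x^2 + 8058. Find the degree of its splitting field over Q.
[K : Q] = 4

Solving the quadratic in x^2: x^2 = (271 ± √(271^2 - 4·8058))/2 = (271 ± √41209)/2 = (271 ± 203)/2, giving x^2 = 237 or x^2 = 34. So f(x) = (x^2 - 237)(x^2 - 34) and the roots of f are ±√237, ±√34. Hence the splitting field is K = Q(√237, √34). Since 237 and 34 are distinct squarefree integers > 1, their product 8058 is not a perfect square, so √34 ∉ Q(√237). By the tower law [K:Q] = [Q(√237,√34):Q(√237)] · [Q(√237):Q] = 2 · 2 = 4.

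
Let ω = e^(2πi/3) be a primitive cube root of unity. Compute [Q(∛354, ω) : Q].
[Q(∛354, ω) : Q] = 6

[Q(∛354):Q] = 3 (min poly x^3 - 354, irreducible since 354 is not a perfect cube). [Q(ω):Q] = 2 (min poly x^2 + x + 1). Since Q(∛354) ⊂ R and ω ∉ R, we have ω ∉ Q(∛354), so x^2 + x + 1 remains irreducible over Q(∛354) and [Q(∛354, ω) : Q(∛354)] = 2. By the tower law, [Q(∛354, ω) : Q] = 3 · 2 = 6. (In fact Q(∛354, ω) is the splitting field of x^3 - 354 over Q.)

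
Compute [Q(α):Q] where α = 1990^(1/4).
[Q(α):Q] = 4

α is a root of x^4 - 1990. By Eisenstein's criterion at the prime p = 2 (which divides the constant term 1990 but p^2 = 4 does not, since 1990 is squarefree), x^4 - 1990 is irreducible over Q. Hence [Q(α):Q] = 4.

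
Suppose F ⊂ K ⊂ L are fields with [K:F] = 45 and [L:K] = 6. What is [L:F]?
[L:F] = 270

The tower law says that for any tower of field extensions F ⊂ K ⊂ L with finite degrees, [L:F] = [L:K] · [K:F]. Here this gives [L:F] = 6 · 45 = 270.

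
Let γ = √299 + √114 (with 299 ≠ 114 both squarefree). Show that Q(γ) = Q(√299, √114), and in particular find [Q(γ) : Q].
[Q(γ) : Q] = 4 (equivalently, Q(γ) = Q(√299, √114))

Obviously Q(γ) ⊆ Q(√299, √114), and [Q(√299, √114):Q] = 4 (since 299, 114 are distinct squarefree integers > 1 with 34086 not a perfect square). To show equality we compute the minimal polynomial of γ. From γ = √299 + √114: γ^2 = 299 + 2√(34086) + 114 = 413 + 2√(34086), so γ^2 - 413 = 2√(34086); squaring, (γ^2 - 413)^2 = 4·34086, i.e. γ^4 - 826γ^2 + 170569 - 136344 = 0, i.e. γ^4 - 826γ^2 + 34225 = 0. So γ is a root of x^4 - 826x^2 + 34225. This polynomial is irreducible over Q: it has no rational root (each ±√299 ± √114 is irrational), and any factorization into two quadratics over Q would force √(34086) ∈ Q (pairing opposite roots) or √299, √114 ∈ Q (other pairings), all impossible. Hence [Q(γ):Q] = 4 = [Q(√299, √114):Q], so Q(γ) = Q(√299, √114).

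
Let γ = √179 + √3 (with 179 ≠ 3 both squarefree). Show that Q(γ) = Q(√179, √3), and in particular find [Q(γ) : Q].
[Q(γ) : Q] = 4 (equivalently, Q(γ) = Q(√179, √3))

Obviously Q(γ) ⊆ Q(√179, √3), and [Q(√179, √3):Q] = 4 (since 179, 3 are distinct squarefree integers > 1 with 537 not a perfect square). To show equality we compute the minimal polynomial of γ. From γ = √179 + √3: γ^2 = 179 + 2√(537) + 3 = 182 + 2√(537), so γ^2 - 182 = 2√(537); squaring, (γ^2 - 182)^2 = 4·537, i.e. γ^4 - 364γ^2 + 33124 - 2148 = 0, i.e. γ^4 - 364γ^2 + 30976 = 0. So γ is a root of x^4 - 364x^2 + 30976. This polynomial is irreducible over Q: it has no rational root (each ±√179 ± √3 is irrational), and any factorization into two quadratics over Q would force √(537) ∈ Q (pairing opposite roots) or √179, √3 ∈ Q (other pairings), all impossible. Hence [Q(γ):Q] = 4 = [Q(√179, √3):Q], so Q(γ) = Q(√179, √3).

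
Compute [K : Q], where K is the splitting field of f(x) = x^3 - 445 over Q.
[K : Q] = 6

The roots of x^3 - 445 are ∛445, ω∛445, ω^2∛445 where ω = e^(2πi/3) is a primitive cube root of unity, so K = Q(∛445, ω). Now [Q(∛445):Q] = 3 (since 445 is not a perfect cube, x^3 - 445 is irreducible) and [Q(ω):Q] = 2. Both 2 and 3 divide [K:Q], and [K:Q] ≤ 3·2 = 6, so [K:Q] = 6. (Equivalently: Q(∛445) ⊂ R but ω ∉ R, so [K : Q(∛445)] = 2.)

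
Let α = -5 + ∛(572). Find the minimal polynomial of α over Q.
m_α(x) = x^3 + 15x^2 + 75x - 447

Set β = α + 5 = ∛(572), so β^3 = 572. Then (α + 5)^3 - 572 = 0, i.e. α is a root of g(x) = (x + 5)^3 - 572 = x^3 + 15x^2 + 75x - 447. Since g(x) = h(x + 5) where h(x) = x^3 - 572, and h is irreducible over Q (because 572 is not a perfect cube, so h has no rational root, and a monic cubic with no rational root is irreducible), g is also irreducible (irreducibility is preserved under the substitution x → x + 5). Hence m_α(x) = x^3 + 15x^2 + 75x - 447.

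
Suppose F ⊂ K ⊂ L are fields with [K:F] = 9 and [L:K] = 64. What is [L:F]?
[L:F] = 576

The tower law says that for any tower of field extensions F ⊂ K ⊂ L with finite degrees, [L:F] = [L:K] · [K:F]. Here this gives [L:F] = 64 · 9 = 576.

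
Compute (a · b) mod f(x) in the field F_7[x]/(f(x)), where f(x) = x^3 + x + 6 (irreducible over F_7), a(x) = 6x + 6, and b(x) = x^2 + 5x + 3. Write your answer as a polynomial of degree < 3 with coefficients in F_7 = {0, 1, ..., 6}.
a · b ≡ x^2 + 3 (mod f(x))

Multiply in F_7[x]: a(x)·b(x) = (6x + 6)·(x^2 + 5x + 3) = 6x^3 + x^2 + 6x + 4. This has degree ≥ 3, so divide by f(x) over F_7: 6x^3 + x^2 + 6x + 4 = (6)·(x^3 + x + 6) + (x^2 + 3). Hence a·b ≡ x^2 + 3 (mod f). (F_7[x]/(f) is a field with 7^3 = 343 elements since f is irreducible of degree 3.)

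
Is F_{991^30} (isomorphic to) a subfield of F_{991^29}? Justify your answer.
No: F_{991^30} is not a subfield of F_{991^29}

F_{p^m} embeds in F_{p^n} iff m | n. Here 30 ∤ 29 (since 29 = 0·30 + 29 with remainder 29 ≠ 0), so F_{991^30} is not a subfield of F_{991^29}. Equivalently: if it were, the tower law would give 30 = [F_{991^30}:F_991] dividing [F_{991^29}:F_991] = 29, contradiction.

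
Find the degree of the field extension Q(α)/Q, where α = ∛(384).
[Q(α):Q] = 3

The minimal polynomial of α is x^3 - 384, irreducible over Q since 384 is not a perfect cube (so x^3 - 384 has no rational root). Hence [Q(α):Q] = deg(m_α) = 3.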